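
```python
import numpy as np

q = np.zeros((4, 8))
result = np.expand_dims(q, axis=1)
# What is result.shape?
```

(4, 1, 8)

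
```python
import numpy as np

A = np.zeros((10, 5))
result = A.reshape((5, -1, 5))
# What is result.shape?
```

(5, 2, 5)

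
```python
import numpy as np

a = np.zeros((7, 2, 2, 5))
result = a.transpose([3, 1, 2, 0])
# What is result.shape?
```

(5, 2, 2, 7)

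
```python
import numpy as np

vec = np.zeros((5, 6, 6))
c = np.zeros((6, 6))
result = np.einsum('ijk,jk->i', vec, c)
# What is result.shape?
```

(5,)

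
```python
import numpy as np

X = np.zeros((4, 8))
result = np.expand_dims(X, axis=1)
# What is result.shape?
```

(4, 1, 8)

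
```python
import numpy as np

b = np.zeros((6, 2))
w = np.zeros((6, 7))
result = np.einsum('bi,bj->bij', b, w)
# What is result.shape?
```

(6, 2, 7)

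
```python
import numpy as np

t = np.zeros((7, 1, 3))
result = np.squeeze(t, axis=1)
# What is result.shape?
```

(7, 3)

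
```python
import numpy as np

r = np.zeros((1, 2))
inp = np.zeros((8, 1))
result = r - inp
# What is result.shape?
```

(8, 2)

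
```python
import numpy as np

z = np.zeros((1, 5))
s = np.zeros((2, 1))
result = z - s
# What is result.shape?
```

(2, 5)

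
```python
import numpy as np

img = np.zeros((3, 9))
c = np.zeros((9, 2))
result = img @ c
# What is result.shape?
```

(3, 2)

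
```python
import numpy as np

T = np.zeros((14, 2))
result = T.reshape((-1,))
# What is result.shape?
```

(28,)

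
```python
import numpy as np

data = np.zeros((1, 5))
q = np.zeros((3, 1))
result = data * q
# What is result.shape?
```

(3, 5)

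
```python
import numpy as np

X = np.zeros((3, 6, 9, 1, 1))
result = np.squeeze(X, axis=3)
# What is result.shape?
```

(3, 6, 9, 1)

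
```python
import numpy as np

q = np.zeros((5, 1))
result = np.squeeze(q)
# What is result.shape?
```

(5,)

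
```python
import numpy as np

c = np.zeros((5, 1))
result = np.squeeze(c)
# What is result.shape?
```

(5,)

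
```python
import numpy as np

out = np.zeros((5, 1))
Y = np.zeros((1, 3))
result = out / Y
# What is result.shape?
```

(5, 3)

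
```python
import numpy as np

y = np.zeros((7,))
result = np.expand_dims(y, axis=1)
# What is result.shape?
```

(7, 1)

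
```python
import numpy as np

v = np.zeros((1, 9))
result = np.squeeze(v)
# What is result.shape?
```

(9,)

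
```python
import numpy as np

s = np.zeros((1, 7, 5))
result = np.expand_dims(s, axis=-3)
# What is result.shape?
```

(1, 1, 7, 5)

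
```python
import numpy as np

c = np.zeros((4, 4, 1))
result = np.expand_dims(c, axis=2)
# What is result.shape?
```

(4, 4, 1, 1)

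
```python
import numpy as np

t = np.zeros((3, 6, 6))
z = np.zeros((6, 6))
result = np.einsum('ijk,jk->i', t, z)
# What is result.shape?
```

(3,)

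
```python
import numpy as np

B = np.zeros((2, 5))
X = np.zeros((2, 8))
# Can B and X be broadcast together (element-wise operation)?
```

No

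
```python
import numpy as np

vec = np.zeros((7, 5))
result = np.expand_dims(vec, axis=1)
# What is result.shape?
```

(7, 1, 5)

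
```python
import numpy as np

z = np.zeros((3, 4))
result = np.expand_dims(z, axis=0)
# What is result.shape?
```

(1, 3, 4)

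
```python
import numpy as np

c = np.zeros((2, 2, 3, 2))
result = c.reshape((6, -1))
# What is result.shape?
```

(6, 4)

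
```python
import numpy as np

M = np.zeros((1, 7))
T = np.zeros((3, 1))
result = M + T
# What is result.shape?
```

(3, 7)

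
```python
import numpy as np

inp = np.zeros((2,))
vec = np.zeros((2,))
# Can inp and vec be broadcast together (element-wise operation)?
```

Yes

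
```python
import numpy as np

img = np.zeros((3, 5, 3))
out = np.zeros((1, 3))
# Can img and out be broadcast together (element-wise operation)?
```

Yes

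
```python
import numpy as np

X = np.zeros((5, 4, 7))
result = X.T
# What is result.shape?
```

(7, 4, 5)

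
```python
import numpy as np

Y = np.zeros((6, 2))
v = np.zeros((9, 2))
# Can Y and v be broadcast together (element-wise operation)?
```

No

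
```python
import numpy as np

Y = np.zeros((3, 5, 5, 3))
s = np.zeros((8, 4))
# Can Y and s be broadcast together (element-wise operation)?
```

No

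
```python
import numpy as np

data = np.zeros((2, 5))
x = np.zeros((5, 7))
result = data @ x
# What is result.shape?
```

(2, 7)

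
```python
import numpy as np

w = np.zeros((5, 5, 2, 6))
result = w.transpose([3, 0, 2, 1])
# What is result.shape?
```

(6, 5, 2, 5)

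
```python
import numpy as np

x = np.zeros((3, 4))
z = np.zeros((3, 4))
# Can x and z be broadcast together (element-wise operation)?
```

Yes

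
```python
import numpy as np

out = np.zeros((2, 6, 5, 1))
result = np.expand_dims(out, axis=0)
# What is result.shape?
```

(1, 2, 6, 5, 1)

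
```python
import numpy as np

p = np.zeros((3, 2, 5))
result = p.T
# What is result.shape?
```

(5, 2, 3)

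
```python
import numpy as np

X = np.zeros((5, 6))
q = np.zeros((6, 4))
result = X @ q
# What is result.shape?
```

(5, 4)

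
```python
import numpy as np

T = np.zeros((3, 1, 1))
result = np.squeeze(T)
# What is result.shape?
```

(3,)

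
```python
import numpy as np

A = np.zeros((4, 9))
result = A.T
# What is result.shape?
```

(9, 4)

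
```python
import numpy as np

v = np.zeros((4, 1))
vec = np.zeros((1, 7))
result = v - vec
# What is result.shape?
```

(4, 7)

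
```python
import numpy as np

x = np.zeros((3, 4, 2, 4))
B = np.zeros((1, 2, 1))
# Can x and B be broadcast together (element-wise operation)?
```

Yes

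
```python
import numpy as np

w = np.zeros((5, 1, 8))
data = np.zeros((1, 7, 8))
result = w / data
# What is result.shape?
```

(5, 7, 8)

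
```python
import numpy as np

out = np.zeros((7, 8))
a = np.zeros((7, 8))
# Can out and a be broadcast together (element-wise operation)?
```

Yes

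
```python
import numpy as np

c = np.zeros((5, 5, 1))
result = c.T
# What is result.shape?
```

(1, 5, 5)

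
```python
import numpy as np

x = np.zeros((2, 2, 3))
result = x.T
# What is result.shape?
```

(3, 2, 2)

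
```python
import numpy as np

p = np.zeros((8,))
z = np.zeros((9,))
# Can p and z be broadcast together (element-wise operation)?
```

No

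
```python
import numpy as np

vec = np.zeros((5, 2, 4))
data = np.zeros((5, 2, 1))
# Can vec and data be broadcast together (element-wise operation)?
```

Yes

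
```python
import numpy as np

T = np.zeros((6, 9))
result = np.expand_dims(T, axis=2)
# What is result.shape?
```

(6, 9, 1)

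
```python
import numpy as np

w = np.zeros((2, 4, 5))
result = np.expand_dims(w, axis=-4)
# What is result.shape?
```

(1, 2, 4, 5)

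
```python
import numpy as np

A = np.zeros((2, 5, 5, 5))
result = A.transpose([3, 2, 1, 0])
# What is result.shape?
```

(5, 5, 5, 2)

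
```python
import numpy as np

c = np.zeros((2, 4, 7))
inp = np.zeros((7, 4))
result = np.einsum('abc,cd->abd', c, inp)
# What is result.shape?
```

(2, 4, 4)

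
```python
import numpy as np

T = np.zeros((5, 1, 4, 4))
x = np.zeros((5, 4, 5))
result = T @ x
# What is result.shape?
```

(5, 5, 4, 5)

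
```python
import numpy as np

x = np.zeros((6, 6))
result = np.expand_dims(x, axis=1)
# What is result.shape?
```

(6, 1, 6)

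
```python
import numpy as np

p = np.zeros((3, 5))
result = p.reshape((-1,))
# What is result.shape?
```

(15,)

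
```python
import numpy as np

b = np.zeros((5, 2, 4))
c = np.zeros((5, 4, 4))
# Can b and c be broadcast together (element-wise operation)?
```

No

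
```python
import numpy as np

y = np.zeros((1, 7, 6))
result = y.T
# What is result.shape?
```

(6, 7, 1)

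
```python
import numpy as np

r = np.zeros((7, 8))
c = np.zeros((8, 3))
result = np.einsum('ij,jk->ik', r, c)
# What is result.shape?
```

(7, 3)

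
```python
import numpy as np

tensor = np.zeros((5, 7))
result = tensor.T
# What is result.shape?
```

(7, 5)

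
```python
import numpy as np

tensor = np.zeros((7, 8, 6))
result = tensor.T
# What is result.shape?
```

(6, 8, 7)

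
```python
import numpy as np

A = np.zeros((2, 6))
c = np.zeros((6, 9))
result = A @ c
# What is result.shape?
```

(2, 9)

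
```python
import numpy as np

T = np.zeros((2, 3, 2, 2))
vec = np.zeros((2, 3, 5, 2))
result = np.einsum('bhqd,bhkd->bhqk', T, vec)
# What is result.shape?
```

(2, 3, 2, 5)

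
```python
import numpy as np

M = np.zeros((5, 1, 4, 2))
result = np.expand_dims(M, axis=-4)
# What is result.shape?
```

(5, 1, 1, 4, 2)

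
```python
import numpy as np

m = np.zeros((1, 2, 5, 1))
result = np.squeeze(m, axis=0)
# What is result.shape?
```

(2, 5, 1)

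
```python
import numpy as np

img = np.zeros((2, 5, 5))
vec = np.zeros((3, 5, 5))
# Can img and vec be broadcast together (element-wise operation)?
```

No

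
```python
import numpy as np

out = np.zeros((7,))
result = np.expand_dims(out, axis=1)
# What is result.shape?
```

(7, 1)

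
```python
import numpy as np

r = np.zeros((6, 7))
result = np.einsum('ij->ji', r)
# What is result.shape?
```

(7, 6)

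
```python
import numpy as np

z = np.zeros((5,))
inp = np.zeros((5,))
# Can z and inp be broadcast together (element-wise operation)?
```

Yes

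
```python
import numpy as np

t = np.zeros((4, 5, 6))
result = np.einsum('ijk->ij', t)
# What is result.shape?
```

(4, 5)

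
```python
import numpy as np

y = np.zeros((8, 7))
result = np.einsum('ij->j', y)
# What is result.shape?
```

(7,)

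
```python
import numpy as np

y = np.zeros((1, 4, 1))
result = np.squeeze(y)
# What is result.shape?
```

(4,)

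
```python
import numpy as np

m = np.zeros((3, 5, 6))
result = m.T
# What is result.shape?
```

(6, 5, 3)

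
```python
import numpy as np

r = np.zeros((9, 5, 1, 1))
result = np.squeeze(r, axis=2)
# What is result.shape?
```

(9, 5, 1)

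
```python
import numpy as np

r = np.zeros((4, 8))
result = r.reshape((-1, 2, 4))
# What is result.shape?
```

(4, 2, 4)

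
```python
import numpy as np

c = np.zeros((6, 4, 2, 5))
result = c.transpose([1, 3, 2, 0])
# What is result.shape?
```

(4, 5, 2, 6)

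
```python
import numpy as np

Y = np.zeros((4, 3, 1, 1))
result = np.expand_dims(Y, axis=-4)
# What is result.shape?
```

(4, 1, 3, 1, 1)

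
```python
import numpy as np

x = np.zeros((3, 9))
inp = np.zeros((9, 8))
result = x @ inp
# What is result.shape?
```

(3, 8)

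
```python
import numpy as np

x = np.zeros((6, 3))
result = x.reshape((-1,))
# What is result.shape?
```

(18,)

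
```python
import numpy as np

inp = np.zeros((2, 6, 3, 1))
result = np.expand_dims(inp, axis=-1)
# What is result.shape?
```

(2, 6, 3, 1, 1)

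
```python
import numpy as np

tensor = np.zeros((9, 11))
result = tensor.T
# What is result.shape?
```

(11, 9)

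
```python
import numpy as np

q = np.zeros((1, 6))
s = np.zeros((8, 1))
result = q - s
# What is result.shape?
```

(8, 6)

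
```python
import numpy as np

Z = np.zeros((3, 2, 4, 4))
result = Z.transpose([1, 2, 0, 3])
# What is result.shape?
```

(2, 4, 3, 4)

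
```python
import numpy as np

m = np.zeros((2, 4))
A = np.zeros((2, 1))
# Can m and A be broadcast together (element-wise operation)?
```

Yes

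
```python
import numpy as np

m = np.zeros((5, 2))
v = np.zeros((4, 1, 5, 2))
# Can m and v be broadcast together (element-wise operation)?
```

Yes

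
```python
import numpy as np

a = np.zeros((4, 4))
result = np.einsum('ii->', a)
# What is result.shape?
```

()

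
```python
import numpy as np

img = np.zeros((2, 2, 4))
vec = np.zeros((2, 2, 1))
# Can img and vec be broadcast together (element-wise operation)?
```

Yes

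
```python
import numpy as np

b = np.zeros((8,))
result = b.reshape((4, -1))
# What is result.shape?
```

(4, 2)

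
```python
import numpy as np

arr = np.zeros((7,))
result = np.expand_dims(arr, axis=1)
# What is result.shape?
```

(7, 1)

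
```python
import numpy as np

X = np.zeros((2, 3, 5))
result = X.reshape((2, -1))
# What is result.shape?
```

(2, 15)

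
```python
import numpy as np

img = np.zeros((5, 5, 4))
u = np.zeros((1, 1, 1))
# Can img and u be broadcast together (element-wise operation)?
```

Yes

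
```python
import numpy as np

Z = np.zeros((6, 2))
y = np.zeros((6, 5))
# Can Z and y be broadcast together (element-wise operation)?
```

No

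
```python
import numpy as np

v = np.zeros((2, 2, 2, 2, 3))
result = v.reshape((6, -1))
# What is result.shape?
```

(6, 8)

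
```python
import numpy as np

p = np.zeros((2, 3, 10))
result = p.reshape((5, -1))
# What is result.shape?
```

(5, 12)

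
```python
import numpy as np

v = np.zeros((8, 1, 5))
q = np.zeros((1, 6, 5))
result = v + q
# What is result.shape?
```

(8, 6, 5)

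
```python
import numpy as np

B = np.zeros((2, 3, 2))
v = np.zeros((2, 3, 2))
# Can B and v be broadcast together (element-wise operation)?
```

Yes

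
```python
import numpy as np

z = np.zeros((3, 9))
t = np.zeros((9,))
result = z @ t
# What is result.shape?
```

(3,)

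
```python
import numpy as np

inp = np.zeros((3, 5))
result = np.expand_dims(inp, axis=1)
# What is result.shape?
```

(3, 1, 5)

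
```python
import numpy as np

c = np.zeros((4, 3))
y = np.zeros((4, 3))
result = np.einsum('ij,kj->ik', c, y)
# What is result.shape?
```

(4, 4)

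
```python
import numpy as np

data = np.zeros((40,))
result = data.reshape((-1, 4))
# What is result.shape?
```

(10, 4)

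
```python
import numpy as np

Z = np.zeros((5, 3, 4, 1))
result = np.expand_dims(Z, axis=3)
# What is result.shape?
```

(5, 3, 4, 1, 1)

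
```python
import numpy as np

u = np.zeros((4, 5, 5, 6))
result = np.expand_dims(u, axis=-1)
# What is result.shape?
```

(4, 5, 5, 6, 1)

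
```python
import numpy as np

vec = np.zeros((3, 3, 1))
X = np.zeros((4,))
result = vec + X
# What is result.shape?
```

(3, 3, 4)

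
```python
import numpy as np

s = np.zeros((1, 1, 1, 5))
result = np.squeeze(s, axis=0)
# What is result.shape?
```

(1, 1, 5)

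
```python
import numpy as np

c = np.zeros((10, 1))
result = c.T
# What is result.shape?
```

(1, 10)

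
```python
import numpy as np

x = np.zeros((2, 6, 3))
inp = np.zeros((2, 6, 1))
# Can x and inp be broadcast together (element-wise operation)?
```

Yes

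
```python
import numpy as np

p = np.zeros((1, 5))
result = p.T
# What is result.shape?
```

(5, 1)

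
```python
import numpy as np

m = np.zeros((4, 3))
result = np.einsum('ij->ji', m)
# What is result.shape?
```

(3, 4)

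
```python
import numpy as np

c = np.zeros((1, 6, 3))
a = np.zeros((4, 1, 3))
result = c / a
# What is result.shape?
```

(4, 6, 3)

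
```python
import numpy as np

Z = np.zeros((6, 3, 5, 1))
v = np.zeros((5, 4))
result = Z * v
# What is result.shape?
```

(6, 3, 5, 4)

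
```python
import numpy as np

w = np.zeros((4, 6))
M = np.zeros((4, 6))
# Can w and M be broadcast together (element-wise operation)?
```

Yes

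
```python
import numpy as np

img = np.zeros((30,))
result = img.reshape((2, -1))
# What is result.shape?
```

(2, 15)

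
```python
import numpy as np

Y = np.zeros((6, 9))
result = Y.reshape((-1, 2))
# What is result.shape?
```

(27, 2)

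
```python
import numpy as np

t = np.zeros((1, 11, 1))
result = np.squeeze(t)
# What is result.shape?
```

(11,)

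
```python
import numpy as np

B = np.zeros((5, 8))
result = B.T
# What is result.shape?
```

(8, 5)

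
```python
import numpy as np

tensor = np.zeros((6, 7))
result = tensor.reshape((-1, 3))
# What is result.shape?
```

(14, 3)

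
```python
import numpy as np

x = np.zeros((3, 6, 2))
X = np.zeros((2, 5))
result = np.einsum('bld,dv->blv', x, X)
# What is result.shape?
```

(3, 6, 5)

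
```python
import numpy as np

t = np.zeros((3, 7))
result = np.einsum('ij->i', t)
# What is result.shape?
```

(3,)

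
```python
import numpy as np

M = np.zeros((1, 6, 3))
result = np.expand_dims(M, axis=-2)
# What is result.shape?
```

(1, 6, 1, 3)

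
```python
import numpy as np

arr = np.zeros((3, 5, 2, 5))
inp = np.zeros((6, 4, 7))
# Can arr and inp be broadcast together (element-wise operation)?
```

No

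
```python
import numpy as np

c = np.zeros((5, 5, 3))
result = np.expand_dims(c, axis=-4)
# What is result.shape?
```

(1, 5, 5, 3)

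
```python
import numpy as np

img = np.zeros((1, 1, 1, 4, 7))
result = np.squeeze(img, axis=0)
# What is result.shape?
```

(1, 1, 4, 7)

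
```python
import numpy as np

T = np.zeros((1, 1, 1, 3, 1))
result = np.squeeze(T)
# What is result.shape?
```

(3,)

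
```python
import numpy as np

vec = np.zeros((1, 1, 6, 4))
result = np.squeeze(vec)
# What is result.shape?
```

(6, 4)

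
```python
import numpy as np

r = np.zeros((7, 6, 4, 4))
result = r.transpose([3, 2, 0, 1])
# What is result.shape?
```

(4, 4, 7, 6)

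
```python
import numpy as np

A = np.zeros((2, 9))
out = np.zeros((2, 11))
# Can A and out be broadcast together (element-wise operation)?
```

No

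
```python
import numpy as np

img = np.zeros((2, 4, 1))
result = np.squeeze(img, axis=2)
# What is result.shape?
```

(2, 4)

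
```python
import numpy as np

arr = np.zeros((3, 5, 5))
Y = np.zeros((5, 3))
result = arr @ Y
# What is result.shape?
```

(3, 5, 3)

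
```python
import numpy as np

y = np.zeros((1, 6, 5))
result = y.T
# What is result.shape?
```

(5, 6, 1)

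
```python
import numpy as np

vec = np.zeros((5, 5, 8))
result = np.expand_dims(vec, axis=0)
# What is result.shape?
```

(1, 5, 5, 8)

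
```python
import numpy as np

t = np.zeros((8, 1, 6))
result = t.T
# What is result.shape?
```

(6, 1, 8)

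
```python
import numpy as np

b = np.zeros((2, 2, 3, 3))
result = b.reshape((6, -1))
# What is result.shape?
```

(6, 6)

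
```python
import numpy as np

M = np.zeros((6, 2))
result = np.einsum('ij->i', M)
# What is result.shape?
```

(6,)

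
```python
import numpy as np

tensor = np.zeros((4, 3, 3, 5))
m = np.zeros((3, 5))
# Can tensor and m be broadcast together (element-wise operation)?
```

Yes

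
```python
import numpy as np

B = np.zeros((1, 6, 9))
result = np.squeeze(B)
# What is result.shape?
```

(6, 9)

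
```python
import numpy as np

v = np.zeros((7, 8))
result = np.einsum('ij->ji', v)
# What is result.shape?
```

(8, 7)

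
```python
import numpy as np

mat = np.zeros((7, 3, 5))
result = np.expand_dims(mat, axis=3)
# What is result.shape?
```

(7, 3, 5, 1)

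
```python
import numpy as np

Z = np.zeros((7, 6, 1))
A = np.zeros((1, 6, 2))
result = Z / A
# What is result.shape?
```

(7, 6, 2)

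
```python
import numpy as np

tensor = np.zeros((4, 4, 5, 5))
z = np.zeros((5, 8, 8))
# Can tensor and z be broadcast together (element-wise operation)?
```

No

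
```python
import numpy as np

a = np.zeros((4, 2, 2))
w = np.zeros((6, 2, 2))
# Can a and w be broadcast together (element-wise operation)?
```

No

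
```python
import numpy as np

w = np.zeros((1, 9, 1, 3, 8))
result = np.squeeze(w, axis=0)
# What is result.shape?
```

(9, 1, 3, 8)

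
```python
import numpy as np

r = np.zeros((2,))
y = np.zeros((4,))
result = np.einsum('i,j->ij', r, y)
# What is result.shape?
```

(2, 4)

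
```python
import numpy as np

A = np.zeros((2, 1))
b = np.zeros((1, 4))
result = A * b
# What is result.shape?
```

(2, 4)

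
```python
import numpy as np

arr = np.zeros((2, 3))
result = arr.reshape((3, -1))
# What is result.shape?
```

(3, 2)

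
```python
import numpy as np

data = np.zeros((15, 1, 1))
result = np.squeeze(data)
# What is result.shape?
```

(15,)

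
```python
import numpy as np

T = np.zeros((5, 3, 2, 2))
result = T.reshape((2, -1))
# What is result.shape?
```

(2, 30)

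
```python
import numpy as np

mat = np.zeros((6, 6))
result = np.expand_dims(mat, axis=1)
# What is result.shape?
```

(6, 1, 6)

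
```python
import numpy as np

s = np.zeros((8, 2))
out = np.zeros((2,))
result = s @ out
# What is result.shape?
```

(8,)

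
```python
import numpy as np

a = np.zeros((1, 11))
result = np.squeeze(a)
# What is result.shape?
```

(11,)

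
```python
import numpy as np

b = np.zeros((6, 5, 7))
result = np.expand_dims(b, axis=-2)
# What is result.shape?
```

(6, 5, 1, 7)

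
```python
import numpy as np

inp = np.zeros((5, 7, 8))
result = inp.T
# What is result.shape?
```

(8, 7, 5)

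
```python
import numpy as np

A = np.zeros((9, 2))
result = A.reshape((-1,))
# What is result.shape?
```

(18,)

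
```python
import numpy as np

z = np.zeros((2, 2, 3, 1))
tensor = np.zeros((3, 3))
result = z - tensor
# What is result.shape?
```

(2, 2, 3, 3)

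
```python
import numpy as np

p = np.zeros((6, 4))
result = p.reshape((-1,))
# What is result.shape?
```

(24,)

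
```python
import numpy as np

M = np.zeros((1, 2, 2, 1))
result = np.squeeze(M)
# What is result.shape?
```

(2, 2)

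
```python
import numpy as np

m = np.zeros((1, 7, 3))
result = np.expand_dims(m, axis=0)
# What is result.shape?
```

(1, 1, 7, 3)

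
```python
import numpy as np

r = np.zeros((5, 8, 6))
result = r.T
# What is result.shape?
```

(6, 8, 5)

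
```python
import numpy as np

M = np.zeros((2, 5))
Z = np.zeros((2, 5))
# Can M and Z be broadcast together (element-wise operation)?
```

Yes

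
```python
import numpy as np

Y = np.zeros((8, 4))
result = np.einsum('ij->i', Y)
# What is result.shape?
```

(8,)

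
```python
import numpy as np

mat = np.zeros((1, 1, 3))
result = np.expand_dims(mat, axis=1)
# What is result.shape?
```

(1, 1, 1, 3)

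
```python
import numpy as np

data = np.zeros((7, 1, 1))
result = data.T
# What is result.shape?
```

(1, 1, 7)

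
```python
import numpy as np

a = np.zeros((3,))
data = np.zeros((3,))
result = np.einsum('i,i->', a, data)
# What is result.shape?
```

()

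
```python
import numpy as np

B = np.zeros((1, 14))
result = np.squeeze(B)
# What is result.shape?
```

(14,)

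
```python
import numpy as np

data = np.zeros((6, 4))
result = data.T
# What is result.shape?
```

(4, 6)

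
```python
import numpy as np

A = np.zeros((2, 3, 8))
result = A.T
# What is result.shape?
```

(8, 3, 2)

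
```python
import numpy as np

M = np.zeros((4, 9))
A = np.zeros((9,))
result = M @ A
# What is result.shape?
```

(4,)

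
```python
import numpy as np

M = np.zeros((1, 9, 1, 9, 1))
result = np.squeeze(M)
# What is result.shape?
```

(9, 9)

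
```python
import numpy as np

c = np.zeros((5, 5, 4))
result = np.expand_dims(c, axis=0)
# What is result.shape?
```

(1, 5, 5, 4)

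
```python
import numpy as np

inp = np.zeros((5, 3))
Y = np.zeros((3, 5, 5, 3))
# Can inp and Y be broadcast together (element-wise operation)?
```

Yes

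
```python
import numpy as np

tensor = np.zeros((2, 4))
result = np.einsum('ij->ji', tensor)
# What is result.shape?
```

(4, 2)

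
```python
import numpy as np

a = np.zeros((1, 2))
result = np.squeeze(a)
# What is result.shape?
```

(2,)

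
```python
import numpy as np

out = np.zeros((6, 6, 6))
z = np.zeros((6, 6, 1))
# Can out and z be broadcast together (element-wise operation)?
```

Yes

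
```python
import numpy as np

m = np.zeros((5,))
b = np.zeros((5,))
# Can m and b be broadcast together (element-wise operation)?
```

Yes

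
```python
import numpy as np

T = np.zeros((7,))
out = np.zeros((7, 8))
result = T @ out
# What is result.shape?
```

(8,)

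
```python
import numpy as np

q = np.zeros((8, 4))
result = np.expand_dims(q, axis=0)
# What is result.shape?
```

(1, 8, 4)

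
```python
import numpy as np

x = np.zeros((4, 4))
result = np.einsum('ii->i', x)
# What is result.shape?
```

(4,)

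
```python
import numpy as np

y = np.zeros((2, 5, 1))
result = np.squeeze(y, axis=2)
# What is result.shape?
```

(2, 5)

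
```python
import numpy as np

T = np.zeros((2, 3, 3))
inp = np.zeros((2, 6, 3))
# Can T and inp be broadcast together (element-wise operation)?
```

No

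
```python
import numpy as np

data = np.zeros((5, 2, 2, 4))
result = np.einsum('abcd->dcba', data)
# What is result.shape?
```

(4, 2, 2, 5)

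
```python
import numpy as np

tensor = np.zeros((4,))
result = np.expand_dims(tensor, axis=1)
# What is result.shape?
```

(4, 1)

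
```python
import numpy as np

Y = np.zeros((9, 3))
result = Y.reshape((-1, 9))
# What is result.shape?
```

(3, 9)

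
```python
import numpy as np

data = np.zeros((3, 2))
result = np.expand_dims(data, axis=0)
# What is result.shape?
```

(1, 3, 2)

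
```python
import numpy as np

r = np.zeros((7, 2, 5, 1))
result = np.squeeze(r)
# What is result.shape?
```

(7, 2, 5)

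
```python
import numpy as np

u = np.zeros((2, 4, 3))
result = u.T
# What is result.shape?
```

(3, 4, 2)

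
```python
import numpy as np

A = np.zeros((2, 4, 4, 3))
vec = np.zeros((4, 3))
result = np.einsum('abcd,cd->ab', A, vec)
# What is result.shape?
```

(2, 4)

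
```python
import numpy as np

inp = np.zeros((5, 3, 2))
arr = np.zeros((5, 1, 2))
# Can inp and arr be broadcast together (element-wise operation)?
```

Yes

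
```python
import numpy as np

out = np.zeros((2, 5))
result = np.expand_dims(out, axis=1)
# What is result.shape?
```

(2, 1, 5)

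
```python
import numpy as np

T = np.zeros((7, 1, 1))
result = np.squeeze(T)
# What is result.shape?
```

(7,)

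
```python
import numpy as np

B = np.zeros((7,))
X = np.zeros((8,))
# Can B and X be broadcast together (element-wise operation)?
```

No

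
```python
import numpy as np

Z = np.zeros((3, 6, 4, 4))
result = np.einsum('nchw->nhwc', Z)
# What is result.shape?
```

(3, 4, 4, 6)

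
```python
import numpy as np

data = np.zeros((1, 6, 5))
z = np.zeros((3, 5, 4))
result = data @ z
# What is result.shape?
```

(3, 6, 4)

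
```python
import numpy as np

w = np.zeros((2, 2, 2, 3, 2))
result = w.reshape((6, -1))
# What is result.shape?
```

(6, 8)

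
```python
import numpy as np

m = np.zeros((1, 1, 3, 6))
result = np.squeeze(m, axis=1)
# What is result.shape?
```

(1, 3, 6)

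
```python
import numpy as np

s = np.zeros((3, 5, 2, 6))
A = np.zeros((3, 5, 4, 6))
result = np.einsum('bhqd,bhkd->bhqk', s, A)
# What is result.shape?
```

(3, 5, 2, 4)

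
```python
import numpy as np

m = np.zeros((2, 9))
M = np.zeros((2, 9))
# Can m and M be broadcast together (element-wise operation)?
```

Yes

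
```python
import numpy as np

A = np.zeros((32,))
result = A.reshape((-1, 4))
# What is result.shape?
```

(8, 4)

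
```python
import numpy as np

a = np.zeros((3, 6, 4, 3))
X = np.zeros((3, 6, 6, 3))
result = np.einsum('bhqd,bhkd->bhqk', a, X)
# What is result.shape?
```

(3, 6, 4, 6)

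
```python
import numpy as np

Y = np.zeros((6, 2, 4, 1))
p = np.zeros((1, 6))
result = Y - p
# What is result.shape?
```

(6, 2, 4, 6)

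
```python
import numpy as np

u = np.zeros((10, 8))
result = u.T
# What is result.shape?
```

(8, 10)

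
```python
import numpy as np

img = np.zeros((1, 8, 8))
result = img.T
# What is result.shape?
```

(8, 8, 1)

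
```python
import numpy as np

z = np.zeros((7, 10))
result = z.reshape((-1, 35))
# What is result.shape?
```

(2, 35)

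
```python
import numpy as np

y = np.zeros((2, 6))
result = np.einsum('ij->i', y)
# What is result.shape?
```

(2,)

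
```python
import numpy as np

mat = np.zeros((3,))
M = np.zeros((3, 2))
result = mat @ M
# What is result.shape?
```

(2,)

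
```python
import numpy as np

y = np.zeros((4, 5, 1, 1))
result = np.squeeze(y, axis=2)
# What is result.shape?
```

(4, 5, 1)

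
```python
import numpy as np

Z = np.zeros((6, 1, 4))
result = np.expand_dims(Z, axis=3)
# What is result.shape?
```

(6, 1, 4, 1)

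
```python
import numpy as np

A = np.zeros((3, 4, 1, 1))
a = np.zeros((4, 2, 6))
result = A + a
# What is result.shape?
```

(3, 4, 2, 6)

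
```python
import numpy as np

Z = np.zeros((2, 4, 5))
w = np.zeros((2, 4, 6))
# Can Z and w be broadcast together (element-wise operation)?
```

No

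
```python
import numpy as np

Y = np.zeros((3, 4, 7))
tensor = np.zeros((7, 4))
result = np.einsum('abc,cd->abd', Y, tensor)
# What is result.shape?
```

(3, 4, 4)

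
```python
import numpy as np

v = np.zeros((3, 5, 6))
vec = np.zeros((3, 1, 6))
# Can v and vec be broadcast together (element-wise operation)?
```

Yes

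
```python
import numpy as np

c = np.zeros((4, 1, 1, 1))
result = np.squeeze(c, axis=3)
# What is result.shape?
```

(4, 1, 1)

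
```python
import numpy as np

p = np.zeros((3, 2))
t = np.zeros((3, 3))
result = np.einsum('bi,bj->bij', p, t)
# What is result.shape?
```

(3, 2, 3)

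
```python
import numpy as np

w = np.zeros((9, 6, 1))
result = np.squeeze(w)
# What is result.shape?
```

(9, 6)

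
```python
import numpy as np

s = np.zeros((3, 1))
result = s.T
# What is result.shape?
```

(1, 3)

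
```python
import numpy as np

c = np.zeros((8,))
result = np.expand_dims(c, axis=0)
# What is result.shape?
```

(1, 8)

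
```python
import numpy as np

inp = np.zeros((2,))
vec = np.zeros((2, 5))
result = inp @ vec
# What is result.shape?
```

(5,)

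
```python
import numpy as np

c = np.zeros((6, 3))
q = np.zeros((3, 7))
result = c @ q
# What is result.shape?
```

(6, 7)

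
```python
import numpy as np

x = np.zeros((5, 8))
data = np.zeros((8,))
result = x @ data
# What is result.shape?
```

(5,)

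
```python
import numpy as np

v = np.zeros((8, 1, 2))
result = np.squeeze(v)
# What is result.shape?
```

(8, 2)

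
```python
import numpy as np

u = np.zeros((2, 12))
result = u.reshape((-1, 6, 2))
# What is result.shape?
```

(2, 6, 2)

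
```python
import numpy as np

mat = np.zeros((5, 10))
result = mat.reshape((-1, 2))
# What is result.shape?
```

(25, 2)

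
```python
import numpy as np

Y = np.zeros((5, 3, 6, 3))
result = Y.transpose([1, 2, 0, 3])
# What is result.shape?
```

(3, 6, 5, 3)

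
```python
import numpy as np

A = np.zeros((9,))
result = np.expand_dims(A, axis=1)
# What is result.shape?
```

(9, 1)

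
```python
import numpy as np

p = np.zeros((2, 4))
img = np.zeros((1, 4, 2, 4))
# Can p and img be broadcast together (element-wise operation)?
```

Yes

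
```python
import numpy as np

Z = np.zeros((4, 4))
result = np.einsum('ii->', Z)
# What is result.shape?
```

()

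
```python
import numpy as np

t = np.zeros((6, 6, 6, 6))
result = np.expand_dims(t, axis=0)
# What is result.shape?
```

(1, 6, 6, 6, 6)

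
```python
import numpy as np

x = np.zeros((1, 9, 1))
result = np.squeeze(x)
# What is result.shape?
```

(9,)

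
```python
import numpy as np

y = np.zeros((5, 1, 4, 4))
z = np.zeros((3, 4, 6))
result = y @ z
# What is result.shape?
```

(5, 3, 4, 6)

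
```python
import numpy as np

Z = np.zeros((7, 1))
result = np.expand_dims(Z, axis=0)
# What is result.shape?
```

(1, 7, 1)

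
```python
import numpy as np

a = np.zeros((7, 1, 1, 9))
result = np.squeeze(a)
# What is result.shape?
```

(7, 9)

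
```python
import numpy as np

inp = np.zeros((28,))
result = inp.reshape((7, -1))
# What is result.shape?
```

(7, 4)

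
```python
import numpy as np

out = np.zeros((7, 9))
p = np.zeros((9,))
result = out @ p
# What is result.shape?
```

(7,)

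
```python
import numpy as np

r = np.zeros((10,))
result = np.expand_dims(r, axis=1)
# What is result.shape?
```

(10, 1)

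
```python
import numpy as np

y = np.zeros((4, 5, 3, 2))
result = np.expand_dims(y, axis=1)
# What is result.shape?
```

(4, 1, 5, 3, 2)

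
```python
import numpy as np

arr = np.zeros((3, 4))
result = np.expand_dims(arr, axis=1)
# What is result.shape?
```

(3, 1, 4)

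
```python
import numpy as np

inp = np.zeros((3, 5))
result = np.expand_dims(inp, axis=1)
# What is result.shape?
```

(3, 1, 5)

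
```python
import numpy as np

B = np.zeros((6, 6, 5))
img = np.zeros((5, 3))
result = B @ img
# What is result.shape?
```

(6, 6, 3)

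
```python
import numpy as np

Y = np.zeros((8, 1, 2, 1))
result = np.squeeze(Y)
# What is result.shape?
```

(8, 2)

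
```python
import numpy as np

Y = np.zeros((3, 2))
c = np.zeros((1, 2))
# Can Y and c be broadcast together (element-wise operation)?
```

Yes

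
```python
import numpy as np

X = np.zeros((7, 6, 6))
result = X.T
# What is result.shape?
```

(6, 6, 7)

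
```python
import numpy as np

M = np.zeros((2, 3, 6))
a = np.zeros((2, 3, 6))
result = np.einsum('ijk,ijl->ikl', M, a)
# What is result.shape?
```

(2, 6, 6)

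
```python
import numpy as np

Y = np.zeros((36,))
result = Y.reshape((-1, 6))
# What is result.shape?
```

(6, 6)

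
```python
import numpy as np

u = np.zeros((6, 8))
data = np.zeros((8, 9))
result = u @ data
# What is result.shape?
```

(6, 9)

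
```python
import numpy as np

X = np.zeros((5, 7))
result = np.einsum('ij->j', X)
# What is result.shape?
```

(7,)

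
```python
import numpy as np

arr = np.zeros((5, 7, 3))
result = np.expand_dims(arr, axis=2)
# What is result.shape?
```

(5, 7, 1, 3)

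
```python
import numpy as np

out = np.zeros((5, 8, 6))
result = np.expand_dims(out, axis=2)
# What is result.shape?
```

(5, 8, 1, 6)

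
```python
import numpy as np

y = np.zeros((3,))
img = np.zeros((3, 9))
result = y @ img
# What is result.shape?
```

(9,)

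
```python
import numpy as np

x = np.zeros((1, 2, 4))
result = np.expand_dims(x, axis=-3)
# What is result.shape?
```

(1, 1, 2, 4)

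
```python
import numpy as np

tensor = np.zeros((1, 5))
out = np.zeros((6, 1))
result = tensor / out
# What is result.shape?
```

(6, 5)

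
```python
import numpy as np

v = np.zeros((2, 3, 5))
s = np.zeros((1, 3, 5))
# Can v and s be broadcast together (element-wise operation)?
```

Yes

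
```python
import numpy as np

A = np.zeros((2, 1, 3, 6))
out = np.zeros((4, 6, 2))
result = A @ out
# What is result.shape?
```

(2, 4, 3, 2)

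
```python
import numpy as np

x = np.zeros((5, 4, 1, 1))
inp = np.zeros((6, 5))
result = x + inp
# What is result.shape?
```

(5, 4, 6, 5)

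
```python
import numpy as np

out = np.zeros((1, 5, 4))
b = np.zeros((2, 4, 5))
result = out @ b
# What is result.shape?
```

(2, 5, 5)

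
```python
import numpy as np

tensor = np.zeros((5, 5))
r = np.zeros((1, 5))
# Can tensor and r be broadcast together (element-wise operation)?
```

Yes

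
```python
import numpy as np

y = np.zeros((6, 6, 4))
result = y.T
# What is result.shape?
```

(4, 6, 6)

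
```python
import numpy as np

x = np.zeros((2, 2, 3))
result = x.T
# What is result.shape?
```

(3, 2, 2)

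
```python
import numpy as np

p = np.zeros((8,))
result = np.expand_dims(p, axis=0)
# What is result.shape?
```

(1, 8)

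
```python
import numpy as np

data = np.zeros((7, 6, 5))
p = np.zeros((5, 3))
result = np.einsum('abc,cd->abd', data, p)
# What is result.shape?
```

(7, 6, 3)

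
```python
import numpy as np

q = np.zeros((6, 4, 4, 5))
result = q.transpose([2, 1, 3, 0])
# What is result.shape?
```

(4, 4, 5, 6)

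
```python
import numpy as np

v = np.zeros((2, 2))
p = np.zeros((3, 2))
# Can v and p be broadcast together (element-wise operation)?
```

No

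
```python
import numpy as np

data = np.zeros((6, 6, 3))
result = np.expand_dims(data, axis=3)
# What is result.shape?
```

(6, 6, 3, 1)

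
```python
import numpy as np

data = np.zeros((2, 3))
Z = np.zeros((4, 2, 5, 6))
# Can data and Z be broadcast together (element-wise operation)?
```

No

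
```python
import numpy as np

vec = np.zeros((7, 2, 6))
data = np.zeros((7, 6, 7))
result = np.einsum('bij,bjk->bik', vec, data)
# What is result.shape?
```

(7, 2, 7)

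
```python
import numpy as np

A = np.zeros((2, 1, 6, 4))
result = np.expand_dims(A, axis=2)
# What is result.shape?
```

(2, 1, 1, 6, 4)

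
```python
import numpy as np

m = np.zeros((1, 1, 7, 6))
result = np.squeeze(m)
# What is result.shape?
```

(7, 6)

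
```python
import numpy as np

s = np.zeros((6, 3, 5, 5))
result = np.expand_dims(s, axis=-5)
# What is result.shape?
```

(1, 6, 3, 5, 5)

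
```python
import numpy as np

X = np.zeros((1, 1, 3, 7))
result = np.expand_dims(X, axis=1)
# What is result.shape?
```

(1, 1, 1, 3, 7)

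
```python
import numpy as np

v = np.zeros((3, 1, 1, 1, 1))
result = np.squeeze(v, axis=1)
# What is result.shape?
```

(3, 1, 1, 1)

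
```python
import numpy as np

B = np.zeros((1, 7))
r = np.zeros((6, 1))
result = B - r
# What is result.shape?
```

(6, 7)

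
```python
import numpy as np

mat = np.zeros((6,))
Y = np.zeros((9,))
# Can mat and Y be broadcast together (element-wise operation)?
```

No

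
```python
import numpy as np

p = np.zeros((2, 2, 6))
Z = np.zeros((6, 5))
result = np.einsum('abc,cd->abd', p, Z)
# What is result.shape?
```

(2, 2, 5)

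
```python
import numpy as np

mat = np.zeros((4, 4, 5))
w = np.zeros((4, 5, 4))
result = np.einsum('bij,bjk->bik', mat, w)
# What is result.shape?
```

(4, 4, 4)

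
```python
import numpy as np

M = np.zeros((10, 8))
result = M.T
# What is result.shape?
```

(8, 10)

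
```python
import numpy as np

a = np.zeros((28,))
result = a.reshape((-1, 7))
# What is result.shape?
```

(4, 7)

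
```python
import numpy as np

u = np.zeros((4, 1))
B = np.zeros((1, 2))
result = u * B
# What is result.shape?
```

(4, 2)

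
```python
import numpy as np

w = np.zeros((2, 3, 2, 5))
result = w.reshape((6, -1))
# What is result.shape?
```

(6, 10)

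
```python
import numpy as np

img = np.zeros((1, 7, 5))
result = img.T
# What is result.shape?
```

(5, 7, 1)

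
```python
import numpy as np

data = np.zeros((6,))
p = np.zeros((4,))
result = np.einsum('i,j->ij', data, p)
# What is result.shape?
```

(6, 4)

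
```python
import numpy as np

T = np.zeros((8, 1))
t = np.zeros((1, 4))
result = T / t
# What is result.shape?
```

(8, 4)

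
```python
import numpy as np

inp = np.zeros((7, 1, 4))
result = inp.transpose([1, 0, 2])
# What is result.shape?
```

(1, 7, 4)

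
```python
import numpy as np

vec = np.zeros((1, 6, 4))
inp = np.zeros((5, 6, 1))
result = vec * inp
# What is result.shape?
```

(5, 6, 4)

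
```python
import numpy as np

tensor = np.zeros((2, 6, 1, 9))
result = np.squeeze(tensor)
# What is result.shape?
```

(2, 6, 9)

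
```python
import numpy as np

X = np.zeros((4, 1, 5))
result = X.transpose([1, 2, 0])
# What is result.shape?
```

(1, 5, 4)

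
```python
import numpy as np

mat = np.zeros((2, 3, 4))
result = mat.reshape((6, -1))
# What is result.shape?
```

(6, 4)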